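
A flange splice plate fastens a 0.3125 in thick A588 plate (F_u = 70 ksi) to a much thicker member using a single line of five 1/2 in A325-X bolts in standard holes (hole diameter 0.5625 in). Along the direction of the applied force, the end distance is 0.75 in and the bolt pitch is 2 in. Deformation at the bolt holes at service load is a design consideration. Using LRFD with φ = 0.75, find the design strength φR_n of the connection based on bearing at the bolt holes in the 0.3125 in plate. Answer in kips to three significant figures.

Per bolt r_n = 1.2 l_c t F_u ≤ 2.4 d t F_u; upper limit = 2.4 × 0.5 × 0.3125 × 70 = 26.25 kips.
Edge bolt: l_c = 0.75 − 0.5625/2 = 0.4688 in → 1.2 × 0.4688 × 0.3125 × 70 = 12.3 → r_n = 12.3 kips.
Interior bolts: l_c = 2 − 0.5625 = 1.438 in → 1.2 × 1.438 × 0.3125 × 70 = 37.73 → r_n = 26.25 kips.
R_n = 1 × 12.3 + 4 × 26.25 = 117.3 kips.
Design strength φR_n = 0.75 × 117.3 = 88 kips.

88 kips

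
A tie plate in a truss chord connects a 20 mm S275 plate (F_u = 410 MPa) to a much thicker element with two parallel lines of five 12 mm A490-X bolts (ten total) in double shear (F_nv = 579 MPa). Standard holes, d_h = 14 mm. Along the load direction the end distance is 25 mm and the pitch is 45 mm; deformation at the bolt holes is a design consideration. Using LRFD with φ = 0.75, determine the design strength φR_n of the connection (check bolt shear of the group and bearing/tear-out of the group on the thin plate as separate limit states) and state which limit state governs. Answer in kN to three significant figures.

982 kN (bolt shear governs)

Bolt shear: A_b = π·12²/4 = 113.1 mm²; R_n = 579 × 113.1 × 10 × 2 / 1000 = 1310 kN → 0.75 × 1310 = 982 kN.
Bearing (1.2 l_c t F_u ≤ 2.4 d t F_u): upper limit = 2.4·12·20·410 / 1000 = 236.2 kN.
  Edge l_c = 25 − 14/2 = 18 → r_n = 177.1 kN; interior l_c = 45 − 14 = 31 → r_n = 236.2 kN.
  R_n,bearing = 2·177.1 + 8·236.2 = 2244 kN → 0.75 × 2244 = 1680 kN.
Bolt shear governs: 982 kN.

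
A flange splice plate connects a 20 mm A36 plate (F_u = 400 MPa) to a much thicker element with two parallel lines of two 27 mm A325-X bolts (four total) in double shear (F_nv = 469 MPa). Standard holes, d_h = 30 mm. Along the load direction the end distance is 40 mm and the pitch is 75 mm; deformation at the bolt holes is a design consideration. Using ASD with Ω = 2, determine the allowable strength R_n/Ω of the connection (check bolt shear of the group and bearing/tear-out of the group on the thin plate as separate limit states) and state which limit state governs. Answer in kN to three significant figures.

Bolt shear: A_b = π·27²/4 = 572.6 mm²; R_n = 469 × 572.6 × 4 × 2 / 1000 = 2148 kN → 2148 / 2 = 1070 kN.
Bearing (1.2 l_c t F_u ≤ 2.4 d t F_u): upper limit = 2.4·27·20·400 / 1000 = 518.4 kN.
  Edge l_c = 40 − 30/2 = 25 → r_n = 240 kN; interior l_c = 75 − 30 = 45 → r_n = 432 kN.
  R_n,bearing = 2·240 + 2·432 = 1344 kN → 1344 / 2 = 672 kN.
Bearing governs: 672 kN.

672 kN (bearing governs)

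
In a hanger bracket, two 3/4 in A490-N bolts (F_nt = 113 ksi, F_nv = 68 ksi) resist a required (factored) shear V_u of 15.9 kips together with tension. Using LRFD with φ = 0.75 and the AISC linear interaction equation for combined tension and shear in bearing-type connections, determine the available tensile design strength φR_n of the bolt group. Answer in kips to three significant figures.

70.9 kips

A_b = π·0.75²/4 = 0.4418 in²; f_rv = 15.9 / (2 × 0.4418) = 18 ksi.
F'_nt = 1.3 F_nt − (F_nt / φF_nv) f_rv = 1.3·113 − (113/(0.75·68))·18 = 107 ksi, capped at F_nt → F'_nt = 107 ksi.
R_n = F'_nt · A_b · n = 107 × 0.4418 × 2 = 94.57 kips.
Design strength φR_n = 0.75 × 94.57 = 70.9 kips.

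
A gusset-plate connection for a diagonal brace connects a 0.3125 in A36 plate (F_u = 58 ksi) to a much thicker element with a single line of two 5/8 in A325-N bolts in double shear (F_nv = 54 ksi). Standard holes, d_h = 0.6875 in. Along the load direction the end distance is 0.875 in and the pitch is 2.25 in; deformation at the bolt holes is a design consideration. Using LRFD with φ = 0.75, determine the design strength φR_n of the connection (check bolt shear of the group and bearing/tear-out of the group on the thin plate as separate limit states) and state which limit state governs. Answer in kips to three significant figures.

29.1 kips (bearing governs)

Bolt shear: A_b = π·0.625²/4 = 0.3068 in²; R_n = 54 × 0.3068 × 2 × 2 = 66.27 kips → 0.75 × 66.27 = 49.7 kips.
Bearing (1.2 l_c t F_u ≤ 2.4 d t F_u): upper limit = 2.4·0.625·0.3125·58 = 27.19 kips.
  Edge l_c = 0.875 − 0.6875/2 = 0.5312 → r_n = 11.55 kips; interior l_c = 2.25 − 0.6875 = 1.562 → r_n = 27.19 kips.
  R_n,bearing = 1·11.55 + 1·27.19 = 38.74 kips → 0.75 × 38.74 = 29.1 kips.
Bearing governs: 29.1 kips.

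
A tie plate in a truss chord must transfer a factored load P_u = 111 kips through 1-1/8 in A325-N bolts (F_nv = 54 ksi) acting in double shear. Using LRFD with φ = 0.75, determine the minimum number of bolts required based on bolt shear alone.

2 bolts

A_b = π·1.125²/4 = 0.994 in².
Per-bolt design strength φR_n = 0.75 × 54 × 0.994 × 2 = 80.52 kips.
n ≥ 111 / 80.52 = 1.379 → use 2 bolts.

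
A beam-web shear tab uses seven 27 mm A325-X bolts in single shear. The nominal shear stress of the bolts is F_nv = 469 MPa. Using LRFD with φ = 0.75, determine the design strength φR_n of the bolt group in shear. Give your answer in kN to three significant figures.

1410 kN

A_b = π × 27² / 4 = 572.6 mm².
R_n = F_nv · A_b · n · n_s = 469 × 572.6 × 7 × 1 / 1000 = 1880 kN.
Design strength φR_n = 0.75 × 1880 = 1410 kN.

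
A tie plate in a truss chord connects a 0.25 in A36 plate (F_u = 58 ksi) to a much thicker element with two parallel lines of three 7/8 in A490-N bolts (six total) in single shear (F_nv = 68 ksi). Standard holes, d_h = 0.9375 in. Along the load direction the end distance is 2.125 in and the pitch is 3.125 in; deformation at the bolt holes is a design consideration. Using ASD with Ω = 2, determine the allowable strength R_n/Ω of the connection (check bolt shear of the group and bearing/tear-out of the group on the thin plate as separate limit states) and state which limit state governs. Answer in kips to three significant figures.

89.7 kips (bearing governs)

Bolt shear: A_b = π·0.875²/4 = 0.6013 in²; R_n = 68 × 0.6013 × 6 × 1 = 245.3 kips → 245.3 / 2 = 123 kips.
Bearing (1.2 l_c t F_u ≤ 2.4 d t F_u): upper limit = 2.4·0.875·0.25·58 = 30.45 kips.
  Edge l_c = 2.125 − 0.9375/2 = 1.656 → r_n = 28.82 kips; interior l_c = 3.125 − 0.9375 = 2.188 → r_n = 30.45 kips.
  R_n,bearing = 2·28.82 + 4·30.45 = 179.4 kips → 179.4 / 2 = 89.7 kips.
Bearing governs: 89.7 kips.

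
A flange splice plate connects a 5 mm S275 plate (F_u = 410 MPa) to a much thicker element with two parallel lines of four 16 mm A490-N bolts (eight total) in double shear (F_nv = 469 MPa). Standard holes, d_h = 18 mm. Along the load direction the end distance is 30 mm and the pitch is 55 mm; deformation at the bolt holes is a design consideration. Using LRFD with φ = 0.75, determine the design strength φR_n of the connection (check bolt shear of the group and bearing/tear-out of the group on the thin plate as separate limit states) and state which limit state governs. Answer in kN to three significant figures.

432 kN (bearing governs)

Bolt shear: A_b = π·16²/4 = 201.1 mm²; R_n = 469 × 201.1 × 8 × 2 / 1000 = 1509 kN → 0.75 × 1509 = 1130 kN.
Bearing (1.2 l_c t F_u ≤ 2.4 d t F_u): upper limit = 2.4·16·5·410 / 1000 = 78.72 kN.
  Edge l_c = 30 − 18/2 = 21 → r_n = 51.66 kN; interior l_c = 55 − 18 = 37 → r_n = 78.72 kN.
  R_n,bearing = 2·51.66 + 6·78.72 = 575.6 kN → 0.75 × 575.6 = 432 kN.
Bearing governs: 432 kN.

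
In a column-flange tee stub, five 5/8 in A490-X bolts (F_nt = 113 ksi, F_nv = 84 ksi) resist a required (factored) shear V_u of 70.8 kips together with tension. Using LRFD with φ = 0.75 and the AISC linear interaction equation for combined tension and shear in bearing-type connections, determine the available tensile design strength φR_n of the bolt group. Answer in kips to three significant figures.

A_b = π·0.625²/4 = 0.3068 in²; f_rv = 70.8 / (5 × 0.3068) = 46.15 ksi.
F'_nt = 1.3 F_nt − (F_nt / φF_nv) f_rv = 1.3·113 − (113/(0.75·84))·46.15 = 64.12 ksi, capped at F_nt → F'_nt = 64.12 ksi.
R_n = F'_nt · A_b · n = 64.12 × 0.3068 × 5 = 98.35 kips.
Design strength φR_n = 0.75 × 98.35 = 73.8 kips.

73.8 kips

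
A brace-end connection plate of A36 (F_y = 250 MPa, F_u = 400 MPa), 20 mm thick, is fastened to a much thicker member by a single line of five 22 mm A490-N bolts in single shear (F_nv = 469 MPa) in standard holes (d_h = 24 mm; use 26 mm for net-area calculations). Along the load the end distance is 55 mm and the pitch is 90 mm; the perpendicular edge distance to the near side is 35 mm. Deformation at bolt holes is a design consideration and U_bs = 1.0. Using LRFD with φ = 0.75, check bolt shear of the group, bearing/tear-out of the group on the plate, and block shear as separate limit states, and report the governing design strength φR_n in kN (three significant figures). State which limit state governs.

669 kN (bolt shear governs)

Bolt shear: A_b = π·22²/4 = 380.1 mm²; R_n = 469 × 380.1 × 5 × 1 / 1000 = 891.4 kN → 0.75 × 891.4 = 669 kN.
Bearing: edge l_c = 43, r_n = 412.8 kN; interior l_c = 66, r_n = 422.4 kN; R_n = 412.8 + 4·422.4 = 2102 kN → 1580 kN.
Block shear: A_gv = 8300, A_nv = 5960, A_nt = 440 mm²; R_n = min(0.6F_uA_nv, 0.6F_yA_gv) + U_bs·F_u·A_nt = 1421 kN → 1070 kN.
Bolt shear governs: 669 kN.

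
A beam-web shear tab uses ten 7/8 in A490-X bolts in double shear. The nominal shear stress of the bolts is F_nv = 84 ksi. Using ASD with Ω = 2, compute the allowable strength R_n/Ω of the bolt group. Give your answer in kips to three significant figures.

505 kips

A_b = π × 0.875² / 4 = 0.6013 in².
R_n = F_nv · A_b · n · n_s = 84 × 0.6013 × 10 × 2 = 1010 kips.
Allowable strength R_n/Ω = 1010 / 2 = 505 kips.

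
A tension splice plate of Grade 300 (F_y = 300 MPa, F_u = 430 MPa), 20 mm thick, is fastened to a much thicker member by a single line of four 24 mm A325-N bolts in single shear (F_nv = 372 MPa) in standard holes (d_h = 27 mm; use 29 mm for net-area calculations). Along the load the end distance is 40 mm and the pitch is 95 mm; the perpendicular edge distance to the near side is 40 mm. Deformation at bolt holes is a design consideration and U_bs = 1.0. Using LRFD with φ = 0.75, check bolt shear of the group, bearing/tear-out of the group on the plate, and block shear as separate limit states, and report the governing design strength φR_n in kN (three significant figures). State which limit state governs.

505 kN (bolt shear governs)

Bolt shear: A_b = π·24²/4 = 452.4 mm²; R_n = 372 × 452.4 × 4 × 1 / 1000 = 673.2 kN → 0.75 × 673.2 = 505 kN.
Bearing: edge l_c = 26.5, r_n = 273.5 kN; interior l_c = 68, r_n = 495.4 kN; R_n = 273.5 + 3·495.4 = 1760 kN → 1320 kN.
Block shear: A_gv = 6500, A_nv = 4470, A_nt = 510 mm²; R_n = min(0.6F_uA_nv, 0.6F_yA_gv) + U_bs·F_u·A_nt = 1373 kN → 1030 kN.
Bolt shear governs: 505 kN.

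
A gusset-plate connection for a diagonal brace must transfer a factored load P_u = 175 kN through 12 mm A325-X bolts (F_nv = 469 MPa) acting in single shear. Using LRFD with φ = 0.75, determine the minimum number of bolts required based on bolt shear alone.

5 bolts

A_b = π·12²/4 = 113.1 mm².
Per-bolt design strength φR_n = 0.75 × 469 × 113.1 × 1 / 1000 = 39.78 kN.
n ≥ 175 / 39.78 = 4.399 → use 5 bolts.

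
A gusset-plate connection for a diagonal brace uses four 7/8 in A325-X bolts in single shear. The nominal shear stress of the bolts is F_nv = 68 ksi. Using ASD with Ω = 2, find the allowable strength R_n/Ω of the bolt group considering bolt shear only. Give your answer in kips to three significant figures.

81.8 kips

A_b = π × 0.875² / 4 = 0.6013 in².
R_n = F_nv · A_b · n · n_s = 68 × 0.6013 × 4 × 1 = 163.6 kips.
Allowable strength R_n/Ω = 163.6 / 2 = 81.8 kips.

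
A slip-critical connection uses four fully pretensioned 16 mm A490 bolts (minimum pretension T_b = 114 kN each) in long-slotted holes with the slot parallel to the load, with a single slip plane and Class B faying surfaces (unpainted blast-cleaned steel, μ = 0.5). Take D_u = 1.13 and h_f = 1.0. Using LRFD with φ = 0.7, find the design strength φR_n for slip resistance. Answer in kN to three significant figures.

R_n = μ · D_u · h_f · T_b · n_s · n_b = 0.5 × 1.13 × 1.0 × 114 × 1 × 4 = 257.6 kN.
Design strength φR_n = 0.7 × 257.6 = 180 kN.

180 kN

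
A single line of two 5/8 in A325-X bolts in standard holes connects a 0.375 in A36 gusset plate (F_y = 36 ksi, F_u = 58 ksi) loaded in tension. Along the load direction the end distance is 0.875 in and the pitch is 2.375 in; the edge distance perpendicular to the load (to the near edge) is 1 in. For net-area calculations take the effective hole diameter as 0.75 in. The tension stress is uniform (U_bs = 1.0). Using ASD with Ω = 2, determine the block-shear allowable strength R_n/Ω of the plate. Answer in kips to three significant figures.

Shear plane L_v = 0.875 + 1·2.375 = 3.25 in; A_gv = 3.25 × 0.375 = 1.219 in².
A_nv = (3.25 − 1.5·0.75) × 0.375 = 0.7969 in².
A_nt = (1 − 0.5·0.75) × 0.375 = 0.2344 in².
0.6 F_u A_nv = 27.73 kips; 0.6 F_y A_gv = 26.32 kips → shear yielding governs the shear term.
R_n = 26.32 + 1.0 × 58 × 0.2344 = 39.92 kips.
Allowable strength R_n/Ω = 39.92 / 2 = 20 kips.

20 kips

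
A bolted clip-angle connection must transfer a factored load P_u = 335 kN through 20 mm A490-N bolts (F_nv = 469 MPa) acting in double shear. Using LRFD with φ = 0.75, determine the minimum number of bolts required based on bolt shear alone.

A_b = π·20²/4 = 314.2 mm².
Per-bolt design strength φR_n = 0.75 × 469 × 314.2 × 2 / 1000 = 221 kN.
n ≥ 335 / 221 = 1.516 → use 2 bolts.

2 bolts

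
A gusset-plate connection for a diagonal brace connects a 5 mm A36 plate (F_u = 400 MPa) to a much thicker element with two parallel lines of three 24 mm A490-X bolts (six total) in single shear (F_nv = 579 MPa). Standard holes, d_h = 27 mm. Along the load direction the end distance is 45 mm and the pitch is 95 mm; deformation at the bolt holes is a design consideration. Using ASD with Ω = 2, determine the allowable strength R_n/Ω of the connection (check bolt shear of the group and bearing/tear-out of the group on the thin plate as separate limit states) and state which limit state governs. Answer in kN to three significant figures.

Bolt shear: A_b = π·24²/4 = 452.4 mm²; R_n = 579 × 452.4 × 6 × 1 / 1000 = 1572 kN → 1572 / 2 = 786 kN.
Bearing (1.2 l_c t F_u ≤ 2.4 d t F_u): upper limit = 2.4·24·5·400 / 1000 = 115.2 kN.
  Edge l_c = 45 − 27/2 = 31.5 → r_n = 75.6 kN; interior l_c = 95 − 27 = 68 → r_n = 115.2 kN.
  R_n,bearing = 2·75.6 + 4·115.2 = 612 kN → 612 / 2 = 306 kN.
Bearing governs: 306 kN.

306 kN (bearing governs)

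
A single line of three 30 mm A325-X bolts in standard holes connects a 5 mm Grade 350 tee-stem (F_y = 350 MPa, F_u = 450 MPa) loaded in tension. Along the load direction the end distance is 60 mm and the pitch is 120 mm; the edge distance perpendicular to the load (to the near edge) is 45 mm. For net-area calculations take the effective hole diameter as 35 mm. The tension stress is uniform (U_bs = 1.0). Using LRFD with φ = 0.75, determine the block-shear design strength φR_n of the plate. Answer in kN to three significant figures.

262 kN

Shear plane L_v = 60 + 2·120 = 300 mm; A_gv = 300 × 5 = 1500 mm².
A_nv = (300 − 2.5·35) × 5 = 1062 mm².
A_nt = (45 − 0.5·35) × 5 = 137.5 mm².
0.6 F_u A_nv = 286.9 kN; 0.6 F_y A_gv = 315 kN → shear rupture governs the shear term.
R_n = 286.9 + 1.0 × 450 × 137.5 / 1000 = 348.8 kN.
Design strength φR_n = 0.75 × 348.8 = 262 kN.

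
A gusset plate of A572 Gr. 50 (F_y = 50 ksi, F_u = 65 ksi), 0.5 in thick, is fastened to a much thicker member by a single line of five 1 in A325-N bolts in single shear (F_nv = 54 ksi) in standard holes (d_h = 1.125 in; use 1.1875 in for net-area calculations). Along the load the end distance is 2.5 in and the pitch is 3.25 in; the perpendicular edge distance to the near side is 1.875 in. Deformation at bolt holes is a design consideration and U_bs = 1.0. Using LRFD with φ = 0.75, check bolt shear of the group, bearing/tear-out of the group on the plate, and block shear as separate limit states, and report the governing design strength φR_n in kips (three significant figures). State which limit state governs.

Bolt shear: A_b = π·1²/4 = 0.7854 in²; R_n = 54 × 0.7854 × 5 × 1 = 212.1 kips → 0.75 × 212.1 = 159 kips.
Bearing: edge l_c = 1.938, r_n = 75.56 kips; interior l_c = 2.125, r_n = 78 kips; R_n = 75.56 + 4·78 = 387.6 kips → 291 kips.
Block shear: A_gv = 7.75, A_nv = 5.078, A_nt = 0.6406 in²; R_n = min(0.6F_uA_nv, 0.6F_yA_gv) + U_bs·F_u·A_nt = 239.7 kips → 180 kips.
Bolt shear governs: 159 kips.

159 kips (bolt shear governs)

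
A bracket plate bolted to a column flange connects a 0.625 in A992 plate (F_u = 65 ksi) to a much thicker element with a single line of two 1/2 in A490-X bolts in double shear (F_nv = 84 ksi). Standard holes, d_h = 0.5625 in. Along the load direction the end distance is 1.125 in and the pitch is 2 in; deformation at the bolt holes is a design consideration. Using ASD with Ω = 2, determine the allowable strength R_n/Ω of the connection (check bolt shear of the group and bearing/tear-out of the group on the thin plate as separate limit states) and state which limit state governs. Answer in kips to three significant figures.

Bolt shear: A_b = π·0.5²/4 = 0.1963 in²; R_n = 84 × 0.1963 × 2 × 2 = 65.97 kips → 65.97 / 2 = 33 kips.
Bearing (1.2 l_c t F_u ≤ 2.4 d t F_u): upper limit = 2.4·0.5·0.625·65 = 48.75 kips.
  Edge l_c = 1.125 − 0.5625/2 = 0.8438 → r_n = 41.13 kips; interior l_c = 2 − 0.5625 = 1.438 → r_n = 48.75 kips.
  R_n,bearing = 1·41.13 + 1·48.75 = 89.88 kips → 89.88 / 2 = 44.9 kips.
Bolt shear governs: 33 kips.

33 kips (bolt shear governs)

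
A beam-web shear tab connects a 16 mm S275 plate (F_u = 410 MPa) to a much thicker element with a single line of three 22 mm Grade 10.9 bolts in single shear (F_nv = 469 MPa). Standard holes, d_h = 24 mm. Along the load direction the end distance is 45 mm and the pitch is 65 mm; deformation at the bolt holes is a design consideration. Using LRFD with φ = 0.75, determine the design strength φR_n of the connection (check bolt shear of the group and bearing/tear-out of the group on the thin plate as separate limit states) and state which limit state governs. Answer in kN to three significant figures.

Bolt shear: A_b = π·22²/4 = 380.1 mm²; R_n = 469 × 380.1 × 3 × 1 / 1000 = 534.8 kN → 0.75 × 534.8 = 401 kN.
Bearing (1.2 l_c t F_u ≤ 2.4 d t F_u): upper limit = 2.4·22·16·410 / 1000 = 346.4 kN.
  Edge l_c = 45 − 24/2 = 33 → r_n = 259.8 kN; interior l_c = 65 − 24 = 41 → r_n = 322.8 kN.
  R_n,bearing = 1·259.8 + 2·322.8 = 905.3 kN → 0.75 × 905.3 = 679 kN.
Bolt shear governs: 401 kN.

401 kN (bolt shear governs)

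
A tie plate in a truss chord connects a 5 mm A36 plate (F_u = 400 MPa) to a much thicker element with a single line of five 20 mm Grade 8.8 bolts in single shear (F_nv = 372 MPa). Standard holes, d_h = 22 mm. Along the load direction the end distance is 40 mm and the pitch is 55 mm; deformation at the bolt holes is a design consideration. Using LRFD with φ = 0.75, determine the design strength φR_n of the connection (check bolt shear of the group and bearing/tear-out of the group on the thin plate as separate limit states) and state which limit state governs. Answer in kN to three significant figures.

Bolt shear: A_b = π·20²/4 = 314.2 mm²; R_n = 372 × 314.2 × 5 × 1 / 1000 = 584.3 kN → 0.75 × 584.3 = 438 kN.
Bearing (1.2 l_c t F_u ≤ 2.4 d t F_u): upper limit = 2.4·20·5·400 / 1000 = 96 kN.
  Edge l_c = 40 − 22/2 = 29 → r_n = 69.6 kN; interior l_c = 55 − 22 = 33 → r_n = 79.2 kN.
  R_n,bearing = 1·69.6 + 4·79.2 = 386.4 kN → 0.75 × 386.4 = 290 kN.
Bearing governs: 290 kN.

290 kN (bearing governs)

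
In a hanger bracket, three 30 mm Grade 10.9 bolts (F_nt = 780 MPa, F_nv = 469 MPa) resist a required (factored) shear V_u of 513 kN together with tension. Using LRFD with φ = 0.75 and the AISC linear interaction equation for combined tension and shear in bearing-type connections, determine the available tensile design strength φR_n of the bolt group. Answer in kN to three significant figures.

A_b = π·30²/4 = 706.9 mm²; f_rv = 513 × 1000 / (3 × 706.9) = 241.9 MPa.
F'_nt = 1.3 F_nt − (F_nt / φF_nv) f_rv = 1.3·780 − (780/(0.75·469))·241.9 = 477.6 MPa, capped at F_nt → F'_nt = 477.6 MPa.
R_n = F'_nt · A_b · n = 477.6 × 706.9 × 3 / 1000 = 1013 kN.
Design strength φR_n = 0.75 × 1013 = 760 kN.

760 kN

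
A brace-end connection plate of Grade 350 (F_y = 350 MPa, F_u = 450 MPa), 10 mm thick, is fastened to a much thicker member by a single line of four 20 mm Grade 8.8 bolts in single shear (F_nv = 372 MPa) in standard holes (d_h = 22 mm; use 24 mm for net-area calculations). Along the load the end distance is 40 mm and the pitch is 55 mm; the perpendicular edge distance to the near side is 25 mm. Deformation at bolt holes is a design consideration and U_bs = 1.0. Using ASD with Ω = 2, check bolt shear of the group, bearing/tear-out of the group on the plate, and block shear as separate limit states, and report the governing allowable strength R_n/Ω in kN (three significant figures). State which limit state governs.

Bolt shear: A_b = π·20²/4 = 314.2 mm²; R_n = 372 × 314.2 × 4 × 1 / 1000 = 467.5 kN → 467.5 / 2 = 234 kN.
Bearing: edge l_c = 29, r_n = 156.6 kN; interior l_c = 33, r_n = 178.2 kN; R_n = 156.6 + 3·178.2 = 691.2 kN → 346 kN.
Block shear: A_gv = 2050, A_nv = 1210, A_nt = 130 mm²; R_n = min(0.6F_uA_nv, 0.6F_yA_gv) + U_bs·F_u·A_nt = 385.2 kN → 193 kN.
Block shear governs: 193 kN.

193 kN (block shear governs)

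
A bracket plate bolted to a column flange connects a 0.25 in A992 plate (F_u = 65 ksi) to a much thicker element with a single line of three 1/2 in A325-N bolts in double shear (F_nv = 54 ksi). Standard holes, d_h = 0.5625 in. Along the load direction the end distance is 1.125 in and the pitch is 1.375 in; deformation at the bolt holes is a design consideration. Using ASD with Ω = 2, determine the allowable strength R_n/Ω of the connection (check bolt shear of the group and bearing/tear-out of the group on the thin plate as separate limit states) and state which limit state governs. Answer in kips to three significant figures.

24.1 kips (bearing governs)

Bolt shear: A_b = π·0.5²/4 = 0.1963 in²; R_n = 54 × 0.1963 × 3 × 2 = 63.62 kips → 63.62 / 2 = 31.8 kips.
Bearing (1.2 l_c t F_u ≤ 2.4 d t F_u): upper limit = 2.4·0.5·0.25·65 = 19.5 kips.
  Edge l_c = 1.125 − 0.5625/2 = 0.8438 → r_n = 16.45 kips; interior l_c = 1.375 − 0.5625 = 0.8125 → r_n = 15.84 kips.
  R_n,bearing = 1·16.45 + 2·15.84 = 48.14 kips → 48.14 / 2 = 24.1 kips.
Bearing governs: 24.1 kips.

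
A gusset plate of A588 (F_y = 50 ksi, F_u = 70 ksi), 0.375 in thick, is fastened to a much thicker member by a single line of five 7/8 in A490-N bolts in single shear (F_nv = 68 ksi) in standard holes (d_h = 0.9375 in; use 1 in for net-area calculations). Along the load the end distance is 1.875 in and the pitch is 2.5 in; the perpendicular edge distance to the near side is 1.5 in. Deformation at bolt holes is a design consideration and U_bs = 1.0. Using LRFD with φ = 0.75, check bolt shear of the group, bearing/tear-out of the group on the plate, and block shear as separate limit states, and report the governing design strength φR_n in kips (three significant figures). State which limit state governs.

Bolt shear: A_b = π·0.875²/4 = 0.6013 in²; R_n = 68 × 0.6013 × 5 × 1 = 204.4 kips → 0.75 × 204.4 = 153 kips.
Bearing: edge l_c = 1.406, r_n = 44.3 kips; interior l_c = 1.562, r_n = 49.22 kips; R_n = 44.3 + 4·49.22 = 241.2 kips → 181 kips.
Block shear: A_gv = 4.453, A_nv = 2.766, A_nt = 0.375 in²; R_n = min(0.6F_uA_nv, 0.6F_yA_gv) + U_bs·F_u·A_nt = 142.4 kips → 107 kips.
Block shear governs: 107 kips.

107 kips (block shear governs)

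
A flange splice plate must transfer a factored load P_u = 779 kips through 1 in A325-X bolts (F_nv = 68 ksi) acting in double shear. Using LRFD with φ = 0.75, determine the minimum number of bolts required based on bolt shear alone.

10 bolts

A_b = π·1²/4 = 0.7854 in².
Per-bolt design strength φR_n = 0.75 × 68 × 0.7854 × 2 = 80.11 kips.
n ≥ 779 / 80.11 = 9.724 → use 10 bolts.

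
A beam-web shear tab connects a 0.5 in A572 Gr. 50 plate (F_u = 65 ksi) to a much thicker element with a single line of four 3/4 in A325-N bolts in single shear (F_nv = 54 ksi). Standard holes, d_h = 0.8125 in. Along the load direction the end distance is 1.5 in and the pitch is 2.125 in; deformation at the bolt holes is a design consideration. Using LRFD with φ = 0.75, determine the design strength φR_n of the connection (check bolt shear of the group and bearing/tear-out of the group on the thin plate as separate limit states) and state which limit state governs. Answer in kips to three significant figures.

71.6 kips (bolt shear governs)

Bolt shear: A_b = π·0.75²/4 = 0.4418 in²; R_n = 54 × 0.4418 × 4 × 1 = 95.43 kips → 0.75 × 95.43 = 71.6 kips.
Bearing (1.2 l_c t F_u ≤ 2.4 d t F_u): upper limit = 2.4·0.75·0.5·65 = 58.5 kips.
  Edge l_c = 1.5 − 0.8125/2 = 1.094 → r_n = 42.66 kips; interior l_c = 2.125 − 0.8125 = 1.312 → r_n = 51.19 kips.
  R_n,bearing = 1·42.66 + 3·51.19 = 196.2 kips → 0.75 × 196.2 = 147 kips.
Bolt shear governs: 71.6 kips.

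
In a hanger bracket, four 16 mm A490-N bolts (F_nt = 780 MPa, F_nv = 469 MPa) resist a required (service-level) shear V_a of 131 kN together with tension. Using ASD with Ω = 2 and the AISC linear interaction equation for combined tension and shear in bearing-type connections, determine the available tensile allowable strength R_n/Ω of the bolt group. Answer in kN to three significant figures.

190 kN

A_b = π·16²/4 = 201.1 mm²; f_rv = 131 × 1000 / (4 × 201.1) = 162.9 MPa.
F'_nt = 1.3 F_nt − (Ω F_nt / F_nv) f_rv = 1.3·780 − (2·780/469)·162.9 = 472.2 MPa, capped at F_nt → F'_nt = 472.2 MPa.
R_n = F'_nt · A_b · n = 472.2 × 201.1 × 4 / 1000 = 379.8 kN.
Allowable strength R_n/Ω = 379.8 / 2 = 190 kN.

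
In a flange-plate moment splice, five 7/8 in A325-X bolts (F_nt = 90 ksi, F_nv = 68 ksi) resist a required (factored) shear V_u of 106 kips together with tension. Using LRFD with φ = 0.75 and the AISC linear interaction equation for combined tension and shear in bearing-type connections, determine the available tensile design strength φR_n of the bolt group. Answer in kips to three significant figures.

A_b = π·0.875²/4 = 0.6013 in²; f_rv = 106 / (5 × 0.6013) = 35.26 ksi.
F'_nt = 1.3 F_nt − (F_nt / φF_nv) f_rv = 1.3·90 − (90/(0.75·68))·35.26 = 54.78 ksi, capped at F_nt → F'_nt = 54.78 ksi.
R_n = F'_nt · A_b · n = 54.78 × 0.6013 × 5 = 164.7 kips.
Design strength φR_n = 0.75 × 164.7 = 124 kips.

124 kips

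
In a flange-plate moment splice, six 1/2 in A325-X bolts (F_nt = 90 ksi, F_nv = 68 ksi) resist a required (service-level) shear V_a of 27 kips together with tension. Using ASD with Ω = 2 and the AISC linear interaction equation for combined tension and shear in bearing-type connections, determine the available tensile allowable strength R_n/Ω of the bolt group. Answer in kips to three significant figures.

A_b = π·0.5²/4 = 0.1963 in²; f_rv = 27 / (6 × 0.1963) = 22.92 ksi.
F'_nt = 1.3 F_nt − (Ω F_nt / F_nv) f_rv = 1.3·90 − (2·90/68)·22.92 = 56.33 ksi, capped at F_nt → F'_nt = 56.33 ksi.
R_n = F'_nt · A_b · n = 56.33 × 0.1963 × 6 = 66.37 kips.
Allowable strength R_n/Ω = 66.37 / 2 = 33.2 kips.

33.2 kips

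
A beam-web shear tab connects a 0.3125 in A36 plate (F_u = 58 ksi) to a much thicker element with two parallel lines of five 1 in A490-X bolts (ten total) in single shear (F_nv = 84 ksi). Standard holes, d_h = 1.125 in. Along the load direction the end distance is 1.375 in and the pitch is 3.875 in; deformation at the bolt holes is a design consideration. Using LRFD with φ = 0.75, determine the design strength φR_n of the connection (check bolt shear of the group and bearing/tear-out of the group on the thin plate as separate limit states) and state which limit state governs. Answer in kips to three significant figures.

288 kips (bearing governs)

Bolt shear: A_b = π·1²/4 = 0.7854 in²; R_n = 84 × 0.7854 × 10 × 1 = 659.7 kips → 0.75 × 659.7 = 495 kips.
Bearing (1.2 l_c t F_u ≤ 2.4 d t F_u): upper limit = 2.4·1·0.3125·58 = 43.5 kips.
  Edge l_c = 1.375 − 1.125/2 = 0.8125 → r_n = 17.67 kips; interior l_c = 3.875 − 1.125 = 2.75 → r_n = 43.5 kips.
  R_n,bearing = 2·17.67 + 8·43.5 = 383.3 kips → 0.75 × 383.3 = 288 kips.
Bearing governs: 288 kips.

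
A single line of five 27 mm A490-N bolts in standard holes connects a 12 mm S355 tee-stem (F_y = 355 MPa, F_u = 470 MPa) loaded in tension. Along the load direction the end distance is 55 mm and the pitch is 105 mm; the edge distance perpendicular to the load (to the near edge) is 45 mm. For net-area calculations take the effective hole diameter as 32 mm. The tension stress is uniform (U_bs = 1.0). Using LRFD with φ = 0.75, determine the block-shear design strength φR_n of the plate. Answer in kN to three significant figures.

Shear plane L_v = 55 + 4·105 = 475 mm; A_gv = 475 × 12 = 5700 mm².
A_nv = (475 − 4.5·32) × 12 = 3972 mm².
A_nt = (45 − 0.5·32) × 12 = 348 mm².
0.6 F_u A_nv = 1120 kN; 0.6 F_y A_gv = 1214 kN → shear rupture governs the shear term.
R_n = 1120 + 1.0 × 470 × 348 / 1000 = 1284 kN.
Design strength φR_n = 0.75 × 1284 = 963 kN.

963 kN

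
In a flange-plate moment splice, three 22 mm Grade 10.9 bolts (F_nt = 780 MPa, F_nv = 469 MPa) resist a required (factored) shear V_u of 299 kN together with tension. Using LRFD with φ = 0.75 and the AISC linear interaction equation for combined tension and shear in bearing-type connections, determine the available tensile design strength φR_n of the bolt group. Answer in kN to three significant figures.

A_b = π·22²/4 = 380.1 mm²; f_rv = 299 × 1000 / (3 × 380.1) = 262.2 MPa.
F'_nt = 1.3 F_nt − (F_nt / φF_nv) f_rv = 1.3·780 − (780/(0.75·469))·262.2 = 432.6 MPa, capped at F_nt → F'_nt = 432.6 MPa.
R_n = F'_nt · A_b · n = 432.6 × 380.1 × 3 / 1000 = 493.3 kN.
Design strength φR_n = 0.75 × 493.3 = 370 kN.

370 kN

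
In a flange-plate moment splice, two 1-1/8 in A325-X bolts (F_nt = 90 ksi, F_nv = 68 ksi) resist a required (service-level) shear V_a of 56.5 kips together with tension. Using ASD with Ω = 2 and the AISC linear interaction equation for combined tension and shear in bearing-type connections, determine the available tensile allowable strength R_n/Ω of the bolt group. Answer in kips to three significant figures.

41.5 kips

A_b = π·1.125²/4 = 0.994 in²; f_rv = 56.5 / (2 × 0.994) = 28.42 ksi.
F'_nt = 1.3 F_nt − (Ω F_nt / F_nv) f_rv = 1.3·90 − (2·90/68)·28.42 = 41.77 ksi, capped at F_nt → F'_nt = 41.77 ksi.
R_n = F'_nt · A_b · n = 41.77 × 0.994 × 2 = 83.04 kips.
Allowable strength R_n/Ω = 83.04 / 2 = 41.5 kips.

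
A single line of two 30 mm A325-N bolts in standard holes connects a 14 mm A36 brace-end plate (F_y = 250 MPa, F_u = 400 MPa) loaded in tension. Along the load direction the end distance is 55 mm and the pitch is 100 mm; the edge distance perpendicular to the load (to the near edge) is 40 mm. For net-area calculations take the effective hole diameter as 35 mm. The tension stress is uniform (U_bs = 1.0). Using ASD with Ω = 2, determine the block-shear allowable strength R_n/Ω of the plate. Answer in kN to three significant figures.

Shear plane L_v = 55 + 1·100 = 155 mm; A_gv = 155 × 14 = 2170 mm².
A_nv = (155 − 1.5·35) × 14 = 1435 mm².
A_nt = (40 − 0.5·35) × 14 = 315 mm².
0.6 F_u A_nv = 344.4 kN; 0.6 F_y A_gv = 325.5 kN → shear yielding governs the shear term.
R_n = 325.5 + 1.0 × 400 × 315 / 1000 = 451.5 kN.
Allowable strength R_n/Ω = 451.5 / 2 = 226 kN.

226 kN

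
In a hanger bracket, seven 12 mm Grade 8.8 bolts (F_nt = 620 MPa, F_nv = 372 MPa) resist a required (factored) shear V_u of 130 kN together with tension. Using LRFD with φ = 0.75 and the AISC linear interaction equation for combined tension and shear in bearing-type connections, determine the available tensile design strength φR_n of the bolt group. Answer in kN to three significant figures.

A_b = π·12²/4 = 113.1 mm²; f_rv = 130 × 1000 / (7 × 113.1) = 164.2 MPa.
F'_nt = 1.3 F_nt − (F_nt / φF_nv) f_rv = 1.3·620 − (620/(0.75·372))·164.2 = 441.1 MPa, capped at F_nt → F'_nt = 441.1 MPa.
R_n = F'_nt · A_b · n = 441.1 × 113.1 × 7 / 1000 = 349.2 kN.
Design strength φR_n = 0.75 × 349.2 = 262 kN.

262 kN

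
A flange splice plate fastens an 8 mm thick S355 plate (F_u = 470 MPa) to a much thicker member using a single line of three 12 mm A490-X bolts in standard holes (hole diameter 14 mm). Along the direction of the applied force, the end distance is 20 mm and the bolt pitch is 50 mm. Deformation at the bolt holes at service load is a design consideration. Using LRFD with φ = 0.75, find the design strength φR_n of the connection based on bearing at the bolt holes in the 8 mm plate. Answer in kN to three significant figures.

Per bolt r_n = 1.2 l_c t F_u ≤ 2.4 d t F_u; upper limit = 2.4 × 12 × 8 × 470 / 1000 = 108.3 kN.
Edge bolt: l_c = 20 − 14/2 = 13 mm → 1.2 × 13 × 8 × 470 / 1000 = 58.66 → r_n = 58.66 kN.
Interior bolts: l_c = 50 − 14 = 36 mm → 1.2 × 36 × 8 × 470 / 1000 = 162.4 → r_n = 108.3 kN.
R_n = 1 × 58.66 + 2 × 108.3 = 275.2 kN.
Design strength φR_n = 0.75 × 275.2 = 206 kN.

206 kN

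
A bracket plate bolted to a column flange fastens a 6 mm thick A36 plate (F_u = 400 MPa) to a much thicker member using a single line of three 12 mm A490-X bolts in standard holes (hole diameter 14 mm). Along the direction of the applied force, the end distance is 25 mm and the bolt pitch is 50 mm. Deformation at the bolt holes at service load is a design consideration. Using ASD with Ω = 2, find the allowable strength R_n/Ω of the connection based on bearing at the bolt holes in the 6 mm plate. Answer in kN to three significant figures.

95 kN

Per bolt r_n = 1.2 l_c t F_u ≤ 2.4 d t F_u; upper limit = 2.4 × 12 × 6 × 400 / 1000 = 69.12 kN.
Edge bolt: l_c = 25 − 14/2 = 18 mm → 1.2 × 18 × 6 × 400 / 1000 = 51.84 → r_n = 51.84 kN.
Interior bolts: l_c = 50 − 14 = 36 mm → 1.2 × 36 × 6 × 400 / 1000 = 103.7 → r_n = 69.12 kN.
R_n = 1 × 51.84 + 2 × 69.12 = 190.1 kN.
Allowable strength R_n/Ω = 190.1 / 2 = 95 kN.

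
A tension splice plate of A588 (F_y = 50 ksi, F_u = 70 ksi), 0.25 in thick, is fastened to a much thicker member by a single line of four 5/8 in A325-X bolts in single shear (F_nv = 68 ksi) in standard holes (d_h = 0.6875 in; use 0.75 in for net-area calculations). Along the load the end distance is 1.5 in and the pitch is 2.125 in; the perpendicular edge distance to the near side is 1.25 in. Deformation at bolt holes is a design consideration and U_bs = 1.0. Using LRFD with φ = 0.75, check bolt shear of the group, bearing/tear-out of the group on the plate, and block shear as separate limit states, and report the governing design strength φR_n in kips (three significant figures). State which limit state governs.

Bolt shear: A_b = π·0.625²/4 = 0.3068 in²; R_n = 68 × 0.3068 × 4 × 1 = 83.45 kips → 0.75 × 83.45 = 62.6 kips.
Bearing: edge l_c = 1.156, r_n = 24.28 kips; interior l_c = 1.438, r_n = 26.25 kips; R_n = 24.28 + 3·26.25 = 103 kips → 77.3 kips.
Block shear: A_gv = 1.969, A_nv = 1.312, A_nt = 0.2188 in²; R_n = min(0.6F_uA_nv, 0.6F_yA_gv) + U_bs·F_u·A_nt = 70.44 kips → 52.8 kips.
Block shear governs: 52.8 kips.

52.8 kips (block shear governs)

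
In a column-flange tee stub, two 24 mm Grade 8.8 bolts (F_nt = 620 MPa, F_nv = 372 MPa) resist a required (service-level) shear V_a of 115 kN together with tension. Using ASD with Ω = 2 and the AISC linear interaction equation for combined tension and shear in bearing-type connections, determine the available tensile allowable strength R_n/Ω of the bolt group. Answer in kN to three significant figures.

173 kN

A_b = π·24²/4 = 452.4 mm²; f_rv = 115 × 1000 / (2 × 452.4) = 127.1 MPa.
F'_nt = 1.3 F_nt − (Ω F_nt / F_nv) f_rv = 1.3·620 − (2·620/372)·127.1 = 382.3 MPa, capped at F_nt → F'_nt = 382.3 MPa.
R_n = F'_nt · A_b · n = 382.3 × 452.4 × 2 / 1000 = 345.9 kN.
Allowable strength R_n/Ω = 345.9 / 2 = 173 kN.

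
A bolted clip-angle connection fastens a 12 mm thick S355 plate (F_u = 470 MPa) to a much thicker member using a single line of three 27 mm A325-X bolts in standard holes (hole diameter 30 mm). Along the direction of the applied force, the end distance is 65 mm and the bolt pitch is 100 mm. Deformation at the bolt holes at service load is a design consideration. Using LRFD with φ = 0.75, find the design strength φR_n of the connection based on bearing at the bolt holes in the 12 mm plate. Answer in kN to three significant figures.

Per bolt r_n = 1.2 l_c t F_u ≤ 2.4 d t F_u; upper limit = 2.4 × 27 × 12 × 470 / 1000 = 365.5 kN.
Edge bolt: l_c = 65 − 30/2 = 50 mm → 1.2 × 50 × 12 × 470 / 1000 = 338.4 → r_n = 338.4 kN.
Interior bolts: l_c = 100 − 30 = 70 mm → 1.2 × 70 × 12 × 470 / 1000 = 473.8 → r_n = 365.5 kN.
R_n = 1 × 338.4 + 2 × 365.5 = 1069 kN.
Design strength φR_n = 0.75 × 1069 = 802 kN.

802 kN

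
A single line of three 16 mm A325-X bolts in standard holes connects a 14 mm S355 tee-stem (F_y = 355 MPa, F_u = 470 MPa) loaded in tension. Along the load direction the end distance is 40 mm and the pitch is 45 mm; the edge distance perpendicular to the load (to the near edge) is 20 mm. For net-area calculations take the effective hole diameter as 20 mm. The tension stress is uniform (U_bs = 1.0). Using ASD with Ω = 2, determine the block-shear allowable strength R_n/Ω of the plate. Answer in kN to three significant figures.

Shear plane L_v = 40 + 2·45 = 130 mm; A_gv = 130 × 14 = 1820 mm².
A_nv = (130 − 2.5·20) × 14 = 1120 mm².
A_nt = (20 − 0.5·20) × 14 = 140 mm².
0.6 F_u A_nv = 315.8 kN; 0.6 F_y A_gv = 387.7 kN → shear rupture governs the shear term.
R_n = 315.8 + 1.0 × 470 × 140 / 1000 = 381.6 kN.
Allowable strength R_n/Ω = 381.6 / 2 = 191 kN.

191 kN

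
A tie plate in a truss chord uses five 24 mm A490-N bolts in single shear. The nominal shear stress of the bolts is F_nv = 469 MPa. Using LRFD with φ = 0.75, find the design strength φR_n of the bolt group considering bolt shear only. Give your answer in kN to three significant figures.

796 kN

A_b = π × 24² / 4 = 452.4 mm².
R_n = F_nv · A_b · n · n_s = 469 × 452.4 × 5 × 1 / 1000 = 1061 kN.
Design strength φR_n = 0.75 × 1061 = 796 kN.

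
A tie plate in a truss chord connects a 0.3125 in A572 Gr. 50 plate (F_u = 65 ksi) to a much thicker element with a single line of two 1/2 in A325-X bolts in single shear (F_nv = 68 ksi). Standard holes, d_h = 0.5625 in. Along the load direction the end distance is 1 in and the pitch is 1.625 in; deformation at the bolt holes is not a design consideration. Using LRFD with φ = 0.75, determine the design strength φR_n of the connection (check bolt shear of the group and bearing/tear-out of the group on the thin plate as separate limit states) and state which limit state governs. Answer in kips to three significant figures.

Bolt shear: A_b = π·0.5²/4 = 0.1963 in²; R_n = 68 × 0.1963 × 2 × 1 = 26.7 kips → 0.75 × 26.7 = 20 kips.
Bearing (1.5 l_c t F_u ≤ 3.0 d t F_u): upper limit = 3.0·0.5·0.3125·65 = 30.47 kips.
  Edge l_c = 1 − 0.5625/2 = 0.7188 → r_n = 21.9 kips; interior l_c = 1.625 − 0.5625 = 1.062 → r_n = 30.47 kips.
  R_n,bearing = 1·21.9 + 1·30.47 = 52.37 kips → 0.75 × 52.37 = 39.3 kips.
Bolt shear governs: 20 kips.

20 kips (bolt shear governs)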